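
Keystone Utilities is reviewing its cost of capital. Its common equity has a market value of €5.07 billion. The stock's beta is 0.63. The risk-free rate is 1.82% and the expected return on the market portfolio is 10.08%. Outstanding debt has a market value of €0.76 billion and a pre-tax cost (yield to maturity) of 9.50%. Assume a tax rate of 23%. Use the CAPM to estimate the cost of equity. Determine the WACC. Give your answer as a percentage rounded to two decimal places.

7.06%

Market risk premium = 10.08% − 1.82% = 8.26%.
Cost of equity via CAPM: Re = 1.82% + 0.63 × 8.26% = 7.0238%.
Total capital V = 5.07 + 0.76 = 5.83.
Equity: weight = 5.07/5.83 = 0.8696; cost = 7.0238%.
Debt: weight = 0.76/5.83 = 0.1304; after-tax cost = 9.5% × (1 − 23%) = 7.3150%.
WACC = 0.8696 × 7.0238% + 0.1304 × 7.3150% = 7.0618%.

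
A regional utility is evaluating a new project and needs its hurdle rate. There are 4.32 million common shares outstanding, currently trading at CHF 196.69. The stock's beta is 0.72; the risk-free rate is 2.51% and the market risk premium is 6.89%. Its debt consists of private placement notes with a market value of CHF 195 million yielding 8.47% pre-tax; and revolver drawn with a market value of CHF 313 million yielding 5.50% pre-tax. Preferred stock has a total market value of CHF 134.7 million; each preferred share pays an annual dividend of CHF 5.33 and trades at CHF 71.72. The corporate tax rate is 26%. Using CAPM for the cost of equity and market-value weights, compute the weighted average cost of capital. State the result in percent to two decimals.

Cost of equity via CAPM: Re = 2.51% + 0.72 × 6.89% = 7.4708%.
Cost of preferred: Rp = 5.33 / 71.72 = 7.4317%.
Market value of equity E = 196.69 × 4.32m = 849.7008m.
Total capital V = 849.7008 + 134.7 + 195 + 313 = 1492.4008.
Equity: weight = 849.7008/1492.4008 = 0.5694; cost = 7.4708%.
Preferred: weight = 134.7/1492.4008 = 0.0903; cost = 7.4317%.
Private placement notes: weight = 195/1492.4008 = 0.1307; after-tax cost = 8.47% × (1 − 26%) = 6.2678%.
Revolver drawn: weight = 313/1492.4008 = 0.2097; after-tax cost = 5.5% × (1 − 26%) = 4.0700%.
WACC = 0.5694 × 7.4708% + 0.0903 × 7.4317% + 0.1307 × 6.2678% + 0.2097 × 4.0700% = 6.5968%.

6.60%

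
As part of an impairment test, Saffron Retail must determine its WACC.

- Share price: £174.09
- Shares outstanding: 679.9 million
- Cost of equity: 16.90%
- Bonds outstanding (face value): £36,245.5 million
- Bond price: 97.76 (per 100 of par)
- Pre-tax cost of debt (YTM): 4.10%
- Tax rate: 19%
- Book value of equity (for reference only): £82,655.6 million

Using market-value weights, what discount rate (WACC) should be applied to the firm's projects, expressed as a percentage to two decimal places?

Market value of equity E = 174.09 × 679.9m = 118363.791m. Market value of debt D = 36245.5m × 97.76/100 = 35433.6008m.
Total capital V = 118363.791 + 35433.6008 = 153797.3918.
Equity: weight = 118363.791/153797.3918 = 0.7696; cost = 16.9%.
Bonds outstanding: weight = 35433.6008/153797.3918 = 0.2304; after-tax cost = 4.1% × (1 − 19%) = 3.3210%.
WACC = 0.7696 × 16.9000% + 0.2304 × 3.3210% = 13.7715%.

13.77%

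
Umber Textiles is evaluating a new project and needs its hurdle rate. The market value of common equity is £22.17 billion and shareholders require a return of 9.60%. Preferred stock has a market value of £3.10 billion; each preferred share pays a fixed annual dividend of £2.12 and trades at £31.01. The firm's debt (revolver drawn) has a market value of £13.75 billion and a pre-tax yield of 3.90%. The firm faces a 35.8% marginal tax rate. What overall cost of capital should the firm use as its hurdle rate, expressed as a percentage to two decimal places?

6.88%

Cost of preferred: Rp = 2.12 / 31.01 = 6.8365%.
Total capital V = 22.17 + 3.1 + 13.75 = 39.02.
Equity: weight = 22.17/39.02 = 0.5682; cost = 9.6%.
Preferred: weight = 3.1/39.02 = 0.0794; cost = 6.8365%.
Revolver drawn: weight = 13.75/39.02 = 0.3524; after-tax cost = 3.9% × (1 − 35.8%) = 2.5038%.
WACC = 0.5682 × 9.6000% + 0.0794 × 6.8365% + 0.3524 × 2.5038% = 6.8799%.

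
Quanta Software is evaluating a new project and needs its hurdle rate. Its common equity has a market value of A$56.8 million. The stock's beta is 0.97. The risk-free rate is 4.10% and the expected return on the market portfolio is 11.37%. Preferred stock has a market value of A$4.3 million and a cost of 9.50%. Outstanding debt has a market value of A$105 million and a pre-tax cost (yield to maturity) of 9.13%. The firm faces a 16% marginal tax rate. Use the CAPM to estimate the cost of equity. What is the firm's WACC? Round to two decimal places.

8.91%

Market risk premium = 11.37% − 4.1% = 7.27%.
Cost of equity via CAPM: Re = 4.1% + 0.97 × 7.27% = 11.1519%.
Total capital V = 56.8 + 4.3 + 105 = 166.1.
Equity: weight = 56.8/166.1 = 0.3420; cost = 11.1519%.
Preferred: weight = 4.3/166.1 = 0.0259; cost = 9.5%.
Debt: weight = 105/166.1 = 0.6321; after-tax cost = 9.13% × (1 − 16%) = 7.6692%.
WACC = 0.3420 × 11.1519% + 0.0259 × 9.5000% + 0.6321 × 7.6692% = 8.9075%.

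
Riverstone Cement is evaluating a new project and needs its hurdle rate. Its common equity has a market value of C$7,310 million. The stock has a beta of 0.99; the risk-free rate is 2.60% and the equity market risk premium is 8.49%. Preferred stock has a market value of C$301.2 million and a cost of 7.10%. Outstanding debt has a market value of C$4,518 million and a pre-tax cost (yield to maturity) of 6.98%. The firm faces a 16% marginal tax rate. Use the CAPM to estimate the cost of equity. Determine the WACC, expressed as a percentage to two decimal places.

8.99%

Cost of equity via CAPM: Re = 2.6% + 0.99 × 8.49% = 11.0051%.
Total capital V = 7310 + 301.2 + 4518 = 12129.2.
Equity: weight = 7310/12129.2 = 0.6027; cost = 11.0051%.
Preferred: weight = 301.2/12129.2 = 0.0248; cost = 7.1%.
Debt: weight = 4518/12129.2 = 0.3725; after-tax cost = 6.98% × (1 − 16%) = 5.8632%.
WACC = 0.6027 × 11.0051% + 0.0248 × 7.1000% + 0.3725 × 5.8632% = 8.9928%.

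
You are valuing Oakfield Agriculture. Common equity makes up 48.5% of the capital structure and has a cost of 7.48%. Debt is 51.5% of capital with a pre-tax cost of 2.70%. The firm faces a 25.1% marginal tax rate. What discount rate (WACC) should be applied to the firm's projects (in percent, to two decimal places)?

4.67%

After-tax cost of debt = 2.7% × (1 − 25.1%) = 2.0223%.
WACC = 0.485 × 7.4800% + 0.515 × 2.0223% = 4.6693%.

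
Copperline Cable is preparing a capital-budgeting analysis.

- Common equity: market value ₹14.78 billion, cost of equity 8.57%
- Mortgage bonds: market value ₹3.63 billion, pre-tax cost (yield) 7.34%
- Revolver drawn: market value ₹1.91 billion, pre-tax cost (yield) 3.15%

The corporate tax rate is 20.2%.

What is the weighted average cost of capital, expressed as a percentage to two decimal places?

Total capital V = 14.78 + 3.63 + 1.91 = 20.32.
Equity: weight = 14.78/20.32 = 0.7274; cost = 8.57%.
Mortgage bonds: weight = 3.63/20.32 = 0.1786; after-tax cost = 7.34% × (1 − 20.2%) = 5.8573%.
Revolver drawn: weight = 1.91/20.32 = 0.0940; after-tax cost = 3.15% × (1 − 20.2%) = 2.5137%.
WACC = 0.7274 × 8.5700% + 0.1786 × 5.8573% + 0.0940 × 2.5137% = 7.5161%.

7.52%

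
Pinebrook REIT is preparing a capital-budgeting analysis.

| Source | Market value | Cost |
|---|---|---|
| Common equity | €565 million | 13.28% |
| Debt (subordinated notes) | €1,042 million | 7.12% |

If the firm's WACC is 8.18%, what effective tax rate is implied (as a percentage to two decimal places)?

Total capital V = 565 + 1042 = 1607.
Equity weight = 565/1607 = 0.3516.
Subordinated notes weight = 1042/1607 = 0.6484.
Equity contribution = 0.3516 × 13.28% = 4.6691%.
Debt contribution must be 8.18% − 4.6691% = 3.5109%.
0.6484 × 7.12% × (1 − T) = 3.5109%  ⇒  (1 − T) = 0.7605.
T = 23.9516%.

23.95%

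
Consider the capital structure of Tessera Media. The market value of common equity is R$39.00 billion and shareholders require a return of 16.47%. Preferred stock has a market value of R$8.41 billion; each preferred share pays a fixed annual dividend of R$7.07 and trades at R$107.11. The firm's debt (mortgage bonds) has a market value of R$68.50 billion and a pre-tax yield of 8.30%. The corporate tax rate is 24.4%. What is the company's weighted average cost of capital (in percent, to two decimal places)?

9.73%

Cost of preferred: Rp = 7.07 / 107.11 = 6.6007%.
Total capital V = 39 + 8.41 + 68.5 = 115.91.
Equity: weight = 39/115.91 = 0.3365; cost = 16.47%.
Preferred: weight = 8.41/115.91 = 0.0726; cost = 6.6007%.
Mortgage bonds: weight = 68.5/115.91 = 0.5910; after-tax cost = 8.3% × (1 − 24.4%) = 6.2748%.
WACC = 0.3365 × 16.4700% + 0.0726 × 6.6007% + 0.5910 × 6.2748% = 9.7288%.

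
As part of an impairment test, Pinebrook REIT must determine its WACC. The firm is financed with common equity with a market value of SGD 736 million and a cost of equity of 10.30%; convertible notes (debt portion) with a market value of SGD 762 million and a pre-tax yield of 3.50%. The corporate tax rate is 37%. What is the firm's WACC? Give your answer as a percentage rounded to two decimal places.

6.18%

Total capital V = 736 + 762 = 1498.
Equity: weight = 736/1498 = 0.4913; cost = 10.3%.
Convertible notes (debt portion): weight = 762/1498 = 0.5087; after-tax cost = 3.5% × (1 − 37%) = 2.2050%.
WACC = 0.4913 × 10.3000% + 0.5087 × 2.2050% = 6.1822%.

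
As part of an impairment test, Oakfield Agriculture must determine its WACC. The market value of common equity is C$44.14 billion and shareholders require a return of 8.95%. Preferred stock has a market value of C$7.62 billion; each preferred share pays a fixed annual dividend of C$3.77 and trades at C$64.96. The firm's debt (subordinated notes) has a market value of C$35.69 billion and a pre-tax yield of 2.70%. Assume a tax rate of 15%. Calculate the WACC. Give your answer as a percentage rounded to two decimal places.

Cost of preferred: Rp = 3.77 / 64.96 = 5.8036%.
Total capital V = 44.14 + 7.62 + 35.69 = 87.45.
Equity: weight = 44.14/87.45 = 0.5047; cost = 8.95%.
Preferred: weight = 7.62/87.45 = 0.0871; cost = 5.8036%.
Subordinated notes: weight = 35.69/87.45 = 0.4081; after-tax cost = 2.7% × (1 − 15%) = 2.2950%.
WACC = 0.5047 × 8.9500% + 0.0871 × 5.8036% + 0.4081 × 2.2950% = 5.9598%.

5.96%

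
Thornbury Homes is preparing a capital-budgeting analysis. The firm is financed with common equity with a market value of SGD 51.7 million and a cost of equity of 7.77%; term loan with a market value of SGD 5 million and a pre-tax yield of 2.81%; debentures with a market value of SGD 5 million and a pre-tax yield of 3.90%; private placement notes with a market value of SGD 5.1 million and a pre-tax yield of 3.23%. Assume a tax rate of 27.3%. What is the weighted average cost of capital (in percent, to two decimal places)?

Total capital V = 51.7 + 5 + 5 + 5.1 = 66.8.
Equity: weight = 51.7/66.8 = 0.7740; cost = 7.77%.
Term loan: weight = 5/66.8 = 0.0749; after-tax cost = 2.81% × (1 − 27.3%) = 2.0429%.
Debentures: weight = 5/66.8 = 0.0749; after-tax cost = 3.9% × (1 − 27.3%) = 2.8353%.
Private placement notes: weight = 5.1/66.8 = 0.0763; after-tax cost = 3.23% × (1 − 27.3%) = 2.3482%.
WACC = 0.7740 × 7.7700% + 0.0749 × 2.0429% + 0.0749 × 2.8353% + 0.0763 × 2.3482% = 6.5580%.

6.56%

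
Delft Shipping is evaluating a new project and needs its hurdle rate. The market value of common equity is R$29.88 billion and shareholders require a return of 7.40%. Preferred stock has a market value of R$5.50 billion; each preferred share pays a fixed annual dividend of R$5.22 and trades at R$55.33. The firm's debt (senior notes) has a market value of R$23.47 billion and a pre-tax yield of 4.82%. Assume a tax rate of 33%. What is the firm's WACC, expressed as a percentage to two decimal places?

5.93%

Cost of preferred: Rp = 5.22 / 55.33 = 9.4343%.
Total capital V = 29.88 + 5.5 + 23.47 = 58.85.
Equity: weight = 29.88/58.85 = 0.5077; cost = 7.4%.
Preferred: weight = 5.5/58.85 = 0.0935; cost = 9.4343%.
Senior notes: weight = 23.47/58.85 = 0.3988; after-tax cost = 4.82% × (1 − 33%) = 3.2294%.
WACC = 0.5077 × 7.4000% + 0.0935 × 9.4343% + 0.3988 × 3.2294% = 5.9268%.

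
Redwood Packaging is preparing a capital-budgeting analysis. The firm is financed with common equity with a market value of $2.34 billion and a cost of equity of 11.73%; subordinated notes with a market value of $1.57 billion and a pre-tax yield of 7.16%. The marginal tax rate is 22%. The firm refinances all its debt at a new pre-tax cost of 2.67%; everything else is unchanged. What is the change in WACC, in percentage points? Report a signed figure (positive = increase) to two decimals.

-1.41 pp

Current WACC:
Total capital V = 2.34 + 1.57 = 3.91.
Equity: weight = 2.34/3.91 = 0.5985; cost = 11.73%.
Subordinated notes: weight = 1.57/3.91 = 0.4015; after-tax cost = 7.16% × (1 − 22%) = 5.5848%.
WACC = 0.5985 × 11.7300% + 0.4015 × 5.5848% = 9.2625%.
After the change:
Total capital V = 2.34 + 1.57 = 3.91.
Equity: weight = 2.34/3.91 = 0.5985; cost = 11.73%.
Subordinated notes: weight = 1.57/3.91 = 0.4015; after-tax cost = 2.67% × (1 − 22%) = 2.0826%.
WACC = 0.5985 × 11.7300% + 0.4015 × 2.0826% = 7.8562%.
Change in WACC = 7.8562% − 9.2625% = -1.4063 pp.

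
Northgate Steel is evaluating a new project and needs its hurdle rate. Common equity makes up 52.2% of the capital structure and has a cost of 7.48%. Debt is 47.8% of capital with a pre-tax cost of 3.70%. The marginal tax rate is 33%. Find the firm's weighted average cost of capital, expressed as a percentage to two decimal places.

After-tax cost of debt = 3.7% × (1 − 33%) = 2.4790%.
WACC = 0.522 × 7.4800% + 0.478 × 2.4790% = 5.0895%.

5.09%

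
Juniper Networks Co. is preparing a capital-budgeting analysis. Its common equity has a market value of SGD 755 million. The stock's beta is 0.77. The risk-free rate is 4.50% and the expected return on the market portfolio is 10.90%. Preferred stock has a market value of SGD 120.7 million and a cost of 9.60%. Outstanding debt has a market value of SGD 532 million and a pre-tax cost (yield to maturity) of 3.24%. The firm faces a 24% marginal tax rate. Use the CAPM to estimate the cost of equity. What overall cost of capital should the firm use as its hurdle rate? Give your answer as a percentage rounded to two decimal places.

Market risk premium = 10.9% − 4.5% = 6.4%.
Cost of equity via CAPM: Re = 4.5% + 0.77 × 6.4% = 9.4280%.
Total capital V = 755 + 120.7 + 532 = 1407.7.
Equity: weight = 755/1407.7 = 0.5363; cost = 9.428%.
Preferred: weight = 120.7/1407.7 = 0.0857; cost = 9.6%.
Debt: weight = 532/1407.7 = 0.3779; after-tax cost = 3.24% × (1 − 24%) = 2.4624%.
WACC = 0.5363 × 9.4280% + 0.0857 × 9.6000% + 0.3779 × 2.4624% = 6.8103%.

6.81%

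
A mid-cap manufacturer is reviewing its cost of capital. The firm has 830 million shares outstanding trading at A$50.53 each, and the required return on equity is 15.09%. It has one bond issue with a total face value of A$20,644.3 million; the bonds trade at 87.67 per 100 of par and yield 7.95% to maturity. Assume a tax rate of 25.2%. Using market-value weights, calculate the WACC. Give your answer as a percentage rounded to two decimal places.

Market value of equity E = 50.53 × 830m = 41939.9m. Market value of debt D = 20644.3m × 87.67/100 = 18098.85781m.
Total capital V = 41939.9 + 18098.85781 = 60038.75781.
Equity: weight = 41939.9/60038.75781 = 0.6985; cost = 15.09%.
Bonds outstanding: weight = 18098.85781/60038.75781 = 0.3015; after-tax cost = 7.95% × (1 − 25.2%) = 5.9466%.
WACC = 0.6985 × 15.0900% + 0.3015 × 5.9466% = 12.3337%.

12.33%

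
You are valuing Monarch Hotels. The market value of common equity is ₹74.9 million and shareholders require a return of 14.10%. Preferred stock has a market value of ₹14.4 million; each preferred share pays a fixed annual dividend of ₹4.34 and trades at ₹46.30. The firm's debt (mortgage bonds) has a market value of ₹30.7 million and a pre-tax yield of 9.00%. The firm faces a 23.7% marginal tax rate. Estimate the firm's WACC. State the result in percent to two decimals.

Cost of preferred: Rp = 4.34 / 46.3 = 9.3737%.
Total capital V = 74.9 + 14.4 + 30.7 = 120.
Equity: weight = 74.9/120 = 0.6242; cost = 14.1%.
Preferred: weight = 14.4/120 = 0.1200; cost = 9.3737%.
Mortgage bonds: weight = 30.7/120 = 0.2558; after-tax cost = 9% × (1 − 23.7%) = 6.8670%.
WACC = 0.6242 × 14.1000% + 0.1200 × 9.3737% + 0.2558 × 6.8670% = 11.6824%.

11.68%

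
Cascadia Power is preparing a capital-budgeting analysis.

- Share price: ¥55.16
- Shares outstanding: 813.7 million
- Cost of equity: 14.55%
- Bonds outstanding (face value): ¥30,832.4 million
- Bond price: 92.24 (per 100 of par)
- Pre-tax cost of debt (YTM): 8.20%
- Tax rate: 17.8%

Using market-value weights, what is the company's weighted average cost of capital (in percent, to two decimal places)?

Market value of equity E = 55.16 × 813.7m = 44883.692m. Market value of debt D = 30832.4m × 92.24/100 = 28439.80576m.
Total capital V = 44883.692 + 28439.80576 = 73323.49776.
Equity: weight = 44883.692/73323.49776 = 0.6121; cost = 14.55%.
Bonds outstanding: weight = 28439.80576/73323.49776 = 0.3879; after-tax cost = 8.2% × (1 − 17.8%) = 6.7404%.
WACC = 0.6121 × 14.5500% + 0.3879 × 6.7404% = 11.5209%.

11.52%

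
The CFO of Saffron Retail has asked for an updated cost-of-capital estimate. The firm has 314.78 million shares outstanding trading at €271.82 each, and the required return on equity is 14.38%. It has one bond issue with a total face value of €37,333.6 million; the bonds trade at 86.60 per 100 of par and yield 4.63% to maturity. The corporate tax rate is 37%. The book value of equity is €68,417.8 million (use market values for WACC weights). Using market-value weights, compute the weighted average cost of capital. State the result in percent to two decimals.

11.24%

Market value of equity E = 271.82 × 314.78m = 85563.4996m. Market value of debt D = 37333.6m × 86.6/100 = 32330.8976m.
Total capital V = 85563.4996 + 32330.8976 = 117894.3972.
Equity: weight = 85563.4996/117894.3972 = 0.7258; cost = 14.38%.
Bonds outstanding: weight = 32330.8976/117894.3972 = 0.2742; after-tax cost = 4.63% × (1 − 37%) = 2.9169%.
WACC = 0.7258 × 14.3800% + 0.2742 × 2.9169% = 11.2364%.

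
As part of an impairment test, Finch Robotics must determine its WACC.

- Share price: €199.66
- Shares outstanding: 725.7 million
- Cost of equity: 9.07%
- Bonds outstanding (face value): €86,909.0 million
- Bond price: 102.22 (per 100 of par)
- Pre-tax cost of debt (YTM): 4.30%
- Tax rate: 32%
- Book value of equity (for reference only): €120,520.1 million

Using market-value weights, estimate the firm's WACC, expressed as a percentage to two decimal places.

Market value of equity E = 199.66 × 725.7m = 144893.262m. Market value of debt D = 86909m × 102.22/100 = 88838.3798m.
Total capital V = 144893.262 + 88838.3798 = 233731.6418.
Equity: weight = 144893.262/233731.6418 = 0.6199; cost = 9.07%.
Bonds outstanding: weight = 88838.3798/233731.6418 = 0.3801; after-tax cost = 4.3% × (1 − 32%) = 2.9240%.
WACC = 0.6199 × 9.0700% + 0.3801 × 2.9240% = 6.7340%.

6.73%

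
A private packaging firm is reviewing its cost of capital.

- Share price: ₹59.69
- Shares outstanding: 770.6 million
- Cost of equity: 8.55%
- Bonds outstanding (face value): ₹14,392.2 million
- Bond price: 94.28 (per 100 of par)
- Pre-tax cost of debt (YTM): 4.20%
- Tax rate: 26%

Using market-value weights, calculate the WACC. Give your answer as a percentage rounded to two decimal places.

Market value of equity E = 59.69 × 770.6m = 45997.114m. Market value of debt D = 14392.2m × 94.28/100 = 13568.96616m.
Total capital V = 45997.114 + 13568.96616 = 59566.08016.
Equity: weight = 45997.114/59566.08016 = 0.7722; cost = 8.55%.
Bonds outstanding: weight = 13568.96616/59566.08016 = 0.2278; after-tax cost = 4.2% × (1 − 26%) = 3.1080%.
WACC = 0.7722 × 8.5500% + 0.2278 × 3.1080% = 7.3103%.

7.31%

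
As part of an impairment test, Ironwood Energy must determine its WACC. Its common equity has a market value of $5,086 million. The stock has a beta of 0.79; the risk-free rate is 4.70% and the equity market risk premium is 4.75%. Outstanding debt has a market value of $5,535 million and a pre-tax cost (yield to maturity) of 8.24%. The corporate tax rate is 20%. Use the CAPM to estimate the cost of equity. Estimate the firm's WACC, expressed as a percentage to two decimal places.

7.48%

Cost of equity via CAPM: Re = 4.7% + 0.79 × 4.75% = 8.4525%.
Total capital V = 5086 + 5535 = 10621.
Equity: weight = 5086/10621 = 0.4789; cost = 8.4525%.
Debt: weight = 5535/10621 = 0.5211; after-tax cost = 8.24% × (1 − 20%) = 6.5920%.
WACC = 0.4789 × 8.4525% + 0.5211 × 6.5920% = 7.4829%.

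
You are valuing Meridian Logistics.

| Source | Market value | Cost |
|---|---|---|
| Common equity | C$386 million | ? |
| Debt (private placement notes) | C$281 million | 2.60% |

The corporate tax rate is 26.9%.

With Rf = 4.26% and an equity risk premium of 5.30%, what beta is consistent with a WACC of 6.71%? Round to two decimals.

1.12

Total capital V = 386 + 281 = 667.
Equity weight = 386/667 = 0.5787.
Private placement notes weight = 281/667 = 0.4213.
Debt contribution = 0.4213 × 2.6% × (1 − 26.9%) = 0.8007%.
Required equity contribution = 6.71% − 0.8007% = 5.9093%  ⇒  Re = 10.2111%.
CAPM: 10.2111% = 4.26% + β × 5.3%  ⇒  β = 1.1229.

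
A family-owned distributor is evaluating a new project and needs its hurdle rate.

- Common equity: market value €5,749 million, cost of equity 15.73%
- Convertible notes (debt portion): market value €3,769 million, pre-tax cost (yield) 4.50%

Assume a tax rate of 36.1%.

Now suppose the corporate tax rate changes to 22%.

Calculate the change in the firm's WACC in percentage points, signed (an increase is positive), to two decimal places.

+0.25 pp

Current WACC:
Total capital V = 5749 + 3769 = 9518.
Equity: weight = 5749/9518 = 0.6040; cost = 15.73%.
Convertible notes (debt portion): weight = 3769/9518 = 0.3960; after-tax cost = 4.5% × (1 − 36.1%) = 2.8755%.
WACC = 0.6040 × 15.7300% + 0.3960 × 2.8755% = 10.6398%.
After the change:
Total capital V = 5749 + 3769 = 9518.
Equity: weight = 5749/9518 = 0.6040; cost = 15.73%.
Convertible notes (debt portion): weight = 3769/9518 = 0.3960; after-tax cost = 4.5% × (1 − 22%) = 3.5100%.
WACC = 0.6040 × 15.7300% + 0.3960 × 3.5100% = 10.8910%.
Change in WACC = 10.8910% − 10.6398% = 0.2513 pp.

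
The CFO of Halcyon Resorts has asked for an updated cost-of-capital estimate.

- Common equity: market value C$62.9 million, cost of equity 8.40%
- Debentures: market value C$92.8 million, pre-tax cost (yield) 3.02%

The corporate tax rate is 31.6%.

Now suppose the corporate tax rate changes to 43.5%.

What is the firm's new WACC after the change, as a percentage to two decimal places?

4.41%

After the change:
Total capital V = 62.9 + 92.8 = 155.7.
Equity: weight = 62.9/155.7 = 0.4040; cost = 8.4%.
Debentures: weight = 92.8/155.7 = 0.5960; after-tax cost = 3.02% × (1 − 43.5%) = 1.7063%.
WACC = 0.4040 × 8.4000% + 0.5960 × 1.7063% = 4.4104%.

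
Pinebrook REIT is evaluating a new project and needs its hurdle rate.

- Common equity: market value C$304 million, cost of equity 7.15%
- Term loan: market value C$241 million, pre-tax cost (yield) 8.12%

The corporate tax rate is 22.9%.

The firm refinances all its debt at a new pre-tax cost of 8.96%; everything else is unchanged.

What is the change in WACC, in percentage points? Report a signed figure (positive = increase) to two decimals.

+0.29 pp

Current WACC:
Total capital V = 304 + 241 = 545.
Equity: weight = 304/545 = 0.5578; cost = 7.15%.
Term loan: weight = 241/545 = 0.4422; after-tax cost = 8.12% × (1 − 22.9%) = 6.2605%.
WACC = 0.5578 × 7.1500% + 0.4422 × 6.2605% = 6.7567%.
After the change:
Total capital V = 304 + 241 = 545.
Equity: weight = 304/545 = 0.5578; cost = 7.15%.
Term loan: weight = 241/545 = 0.4422; after-tax cost = 8.96% × (1 − 22.9%) = 6.9082%.
WACC = 0.5578 × 7.1500% + 0.4422 × 6.9082% = 7.0431%.
Change in WACC = 7.0431% − 6.7567% = 0.2864 pp.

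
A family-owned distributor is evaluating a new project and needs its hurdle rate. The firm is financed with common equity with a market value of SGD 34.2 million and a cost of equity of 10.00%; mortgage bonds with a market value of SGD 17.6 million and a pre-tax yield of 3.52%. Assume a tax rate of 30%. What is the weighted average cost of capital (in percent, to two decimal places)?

7.44%

Total capital V = 34.2 + 17.6 = 51.8.
Equity: weight = 34.2/51.8 = 0.6602; cost = 10%.
Mortgage bonds: weight = 17.6/51.8 = 0.3398; after-tax cost = 3.52% × (1 − 30%) = 2.4640%.
WACC = 0.6602 × 10.0000% + 0.3398 × 2.4640% = 7.4395%.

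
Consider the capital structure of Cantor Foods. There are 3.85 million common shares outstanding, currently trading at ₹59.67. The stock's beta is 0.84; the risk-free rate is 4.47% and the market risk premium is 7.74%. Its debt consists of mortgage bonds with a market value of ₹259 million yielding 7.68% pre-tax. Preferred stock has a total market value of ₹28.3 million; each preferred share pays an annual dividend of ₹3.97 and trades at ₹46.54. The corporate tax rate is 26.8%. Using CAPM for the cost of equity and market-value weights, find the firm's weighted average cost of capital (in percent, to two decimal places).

8.16%

Cost of equity via CAPM: Re = 4.47% + 0.84 × 7.74% = 10.9716%.
Cost of preferred: Rp = 3.97 / 46.54 = 8.5303%.
Market value of equity E = 59.67 × 3.85m = 229.7295m.
Total capital V = 229.7295 + 28.3 + 259 = 517.0295.
Equity: weight = 229.7295/517.0295 = 0.4443; cost = 10.9716%.
Preferred: weight = 28.3/517.0295 = 0.0547; cost = 8.5303%.
Mortgage bonds: weight = 259/517.0295 = 0.5009; after-tax cost = 7.68% × (1 − 26.8%) = 5.6218%.
WACC = 0.4443 × 10.9716% + 0.0547 × 8.5303% + 0.5009 × 5.6218% = 8.1580%.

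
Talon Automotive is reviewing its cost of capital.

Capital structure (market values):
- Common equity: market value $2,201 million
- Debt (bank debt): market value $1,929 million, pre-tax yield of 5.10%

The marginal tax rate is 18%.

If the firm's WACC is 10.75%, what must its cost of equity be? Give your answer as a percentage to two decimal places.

16.51%

Total capital V = 2201 + 1929 = 4130.
Equity weight = 2201/4130 = 0.5329.
Bank debt weight = 1929/4130 = 0.4671.
Debt contribution = 0.4671 × 5.1% × (1 − 18%) = 1.9533%.
Required equity contribution = 10.75% − 1.9533% = 8.7967%.
Re = 8.7967% / 0.5329 = 16.5063%.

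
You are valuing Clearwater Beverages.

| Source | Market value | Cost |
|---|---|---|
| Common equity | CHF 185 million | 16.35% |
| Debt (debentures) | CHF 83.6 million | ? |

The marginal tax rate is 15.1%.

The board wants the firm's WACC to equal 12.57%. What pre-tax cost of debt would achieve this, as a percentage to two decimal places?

4.95%

Total capital V = 185 + 83.6 = 268.6.
Equity weight = 185/268.6 = 0.6888.
Debentures weight = 83.6/268.6 = 0.3112.
Equity contribution = 0.6888 × 16.35% = 11.2612%.
Remaining for debt = 12.57% − 11.2612% = 1.3088%.
Rd × (1 − 15.1%) × 0.3112 = 1.3088%  ⇒  Rd = 4.9531%.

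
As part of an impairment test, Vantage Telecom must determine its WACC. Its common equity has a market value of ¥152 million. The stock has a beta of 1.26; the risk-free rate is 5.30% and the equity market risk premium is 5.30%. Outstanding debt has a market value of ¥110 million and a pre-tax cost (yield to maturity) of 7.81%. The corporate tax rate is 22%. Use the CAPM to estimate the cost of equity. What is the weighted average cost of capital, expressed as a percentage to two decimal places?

Cost of equity via CAPM: Re = 5.3% + 1.26 × 5.3% = 11.9780%.
Total capital V = 152 + 110 = 262.
Equity: weight = 152/262 = 0.5802; cost = 11.978%.
Debt: weight = 110/262 = 0.4198; after-tax cost = 7.81% × (1 − 22%) = 6.0918%.
WACC = 0.5802 × 11.9780% + 0.4198 × 6.0918% = 9.5067%.

9.51%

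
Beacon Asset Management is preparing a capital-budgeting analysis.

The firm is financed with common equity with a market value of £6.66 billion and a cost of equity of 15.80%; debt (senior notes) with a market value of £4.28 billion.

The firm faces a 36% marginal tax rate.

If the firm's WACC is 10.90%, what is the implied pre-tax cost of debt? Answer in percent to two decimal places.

Total capital V = 6.66 + 4.28 = 10.94.
Equity weight = 6.66/10.94 = 0.6088.
Senior notes weight = 4.28/10.94 = 0.3912.
Equity contribution = 0.6088 × 15.8% = 9.6186%.
Remaining for debt = 10.9% − 9.6186% = 1.2814%.
Rd × (1 − 36%) × 0.3912 = 1.2814%  ⇒  Rd = 5.1176%.

5.12%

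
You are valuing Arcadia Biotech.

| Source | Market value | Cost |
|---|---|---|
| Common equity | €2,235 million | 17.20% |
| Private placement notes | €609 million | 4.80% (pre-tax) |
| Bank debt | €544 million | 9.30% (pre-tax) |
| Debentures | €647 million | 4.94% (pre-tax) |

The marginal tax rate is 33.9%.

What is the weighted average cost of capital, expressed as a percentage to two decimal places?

Total capital V = 2235 + 609 + 544 + 647 = 4035.
Equity: weight = 2235/4035 = 0.5539; cost = 17.2%.
Private placement notes: weight = 609/4035 = 0.1509; after-tax cost = 4.8% × (1 − 33.9%) = 3.1728%.
Bank debt: weight = 544/4035 = 0.1348; after-tax cost = 9.3% × (1 − 33.9%) = 6.1473%.
Debentures: weight = 647/4035 = 0.1603; after-tax cost = 4.94% × (1 − 33.9%) = 3.2653%.
WACC = 0.5539 × 17.2000% + 0.1509 × 3.1728% + 0.1348 × 6.1473% + 0.1603 × 3.2653% = 11.3584%.

11.36%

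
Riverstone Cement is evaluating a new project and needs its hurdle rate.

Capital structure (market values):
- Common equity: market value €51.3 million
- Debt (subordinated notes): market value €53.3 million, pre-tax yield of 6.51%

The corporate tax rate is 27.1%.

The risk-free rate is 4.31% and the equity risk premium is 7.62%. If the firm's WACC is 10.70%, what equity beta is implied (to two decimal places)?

Total capital V = 51.3 + 53.3 = 104.6.
Equity weight = 51.3/104.6 = 0.4904.
Subordinated notes weight = 53.3/104.6 = 0.5096.
Debt contribution = 0.5096 × 6.51% × (1 − 27.1%) = 2.4183%.
Required equity contribution = 10.7% − 2.4183% = 8.2817%  ⇒  Re = 16.8863%.
CAPM: 16.8863% = 4.31% + β × 7.62%  ⇒  β = 1.6504.

1.65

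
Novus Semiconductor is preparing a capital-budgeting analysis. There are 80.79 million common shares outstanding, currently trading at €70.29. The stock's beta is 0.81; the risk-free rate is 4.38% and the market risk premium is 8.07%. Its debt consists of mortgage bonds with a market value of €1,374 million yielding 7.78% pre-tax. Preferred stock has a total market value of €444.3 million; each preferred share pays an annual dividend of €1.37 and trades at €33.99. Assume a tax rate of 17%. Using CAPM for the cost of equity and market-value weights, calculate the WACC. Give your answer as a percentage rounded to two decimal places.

9.69%

Cost of equity via CAPM: Re = 4.38% + 0.81 × 8.07% = 10.9167%.
Cost of preferred: Rp = 1.37 / 33.99 = 4.0306%.
Market value of equity E = 70.29 × 80.79m = 5678.7291m.
Total capital V = 5678.7291 + 444.3 + 1374 = 7497.0291.
Equity: weight = 5678.7291/7497.0291 = 0.7575; cost = 10.9167%.
Preferred: weight = 444.3/7497.0291 = 0.0593; cost = 4.0306%.
Mortgage bonds: weight = 1374/7497.0291 = 0.1833; after-tax cost = 7.78% × (1 − 17%) = 6.4574%.
WACC = 0.7575 × 10.9167% + 0.0593 × 4.0306% + 0.1833 × 6.4574% = 9.6913%.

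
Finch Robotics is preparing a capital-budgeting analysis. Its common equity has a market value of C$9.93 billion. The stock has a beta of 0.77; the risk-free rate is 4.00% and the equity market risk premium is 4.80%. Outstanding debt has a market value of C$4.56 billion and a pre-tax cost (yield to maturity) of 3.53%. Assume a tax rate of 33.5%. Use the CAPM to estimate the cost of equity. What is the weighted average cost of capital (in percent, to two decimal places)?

Cost of equity via CAPM: Re = 4.0% + 0.77 × 4.8% = 7.6960%.
Total capital V = 9.93 + 4.56 = 14.49.
Equity: weight = 9.93/14.49 = 0.6853; cost = 7.696%.
Debt: weight = 4.56/14.49 = 0.3147; after-tax cost = 3.53% × (1 − 33.5%) = 2.3474%.
WACC = 0.6853 × 7.6960% + 0.3147 × 2.3474% = 6.0128%.

6.01%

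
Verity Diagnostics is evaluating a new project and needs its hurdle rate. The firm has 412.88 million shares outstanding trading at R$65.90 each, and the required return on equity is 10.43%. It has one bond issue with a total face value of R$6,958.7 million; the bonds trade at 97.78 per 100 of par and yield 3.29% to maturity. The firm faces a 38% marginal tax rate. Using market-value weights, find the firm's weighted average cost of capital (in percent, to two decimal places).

Market value of equity E = 65.9 × 412.88m = 27208.792m. Market value of debt D = 6958.7m × 97.78/100 = 6804.21686m.
Total capital V = 27208.792 + 6804.21686 = 34013.00886.
Equity: weight = 27208.792/34013.00886 = 0.8000; cost = 10.43%.
Bonds outstanding: weight = 6804.21686/34013.00886 = 0.2000; after-tax cost = 3.29% × (1 − 38%) = 2.0398%.
WACC = 0.8000 × 10.4300% + 0.2000 × 2.0398% = 8.7516%.

8.75%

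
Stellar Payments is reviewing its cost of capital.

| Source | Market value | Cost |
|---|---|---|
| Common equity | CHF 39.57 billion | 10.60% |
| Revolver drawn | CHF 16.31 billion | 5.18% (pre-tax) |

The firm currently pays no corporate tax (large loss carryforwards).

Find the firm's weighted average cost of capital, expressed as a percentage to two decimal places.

9.02%

Total capital V = 39.57 + 16.31 = 55.88.
Equity: weight = 39.57/55.88 = 0.7081; cost = 10.6%.
Revolver drawn: weight = 16.31/55.88 = 0.2919; after-tax cost = 5.18% × (1 − 0%) = 5.1800%.
WACC = 0.7081 × 10.6000% + 0.2919 × 5.1800% = 9.0180%.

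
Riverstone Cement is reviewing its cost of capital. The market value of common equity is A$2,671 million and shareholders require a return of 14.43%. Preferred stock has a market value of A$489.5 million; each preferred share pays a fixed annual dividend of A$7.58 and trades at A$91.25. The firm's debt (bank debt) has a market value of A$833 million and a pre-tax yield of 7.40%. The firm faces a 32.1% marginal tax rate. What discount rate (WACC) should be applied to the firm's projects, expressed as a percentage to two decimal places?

Cost of preferred: Rp = 7.58 / 91.25 = 8.3068%.
Total capital V = 2671 + 489.5 + 833 = 3993.5.
Equity: weight = 2671/3993.5 = 0.6688; cost = 14.43%.
Preferred: weight = 489.5/3993.5 = 0.1226; cost = 8.3068%.
Bank debt: weight = 833/3993.5 = 0.2086; after-tax cost = 7.4% × (1 − 32.1%) = 5.0246%.
WACC = 0.6688 × 14.4300% + 0.1226 × 8.3068% + 0.2086 × 5.0246% = 11.7176%.

11.72%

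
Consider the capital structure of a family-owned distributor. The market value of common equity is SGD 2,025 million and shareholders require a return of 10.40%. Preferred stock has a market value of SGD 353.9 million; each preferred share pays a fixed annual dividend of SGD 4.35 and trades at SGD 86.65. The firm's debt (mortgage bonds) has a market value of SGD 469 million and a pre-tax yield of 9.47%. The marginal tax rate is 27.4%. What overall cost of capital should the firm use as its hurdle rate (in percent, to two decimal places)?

9.15%

Cost of preferred: Rp = 4.35 / 86.65 = 5.0202%.
Total capital V = 2025 + 353.9 + 469 = 2847.9.
Equity: weight = 2025/2847.9 = 0.7111; cost = 10.4%.
Preferred: weight = 353.9/2847.9 = 0.1243; cost = 5.0202%.
Mortgage bonds: weight = 469/2847.9 = 0.1647; after-tax cost = 9.47% × (1 − 27.4%) = 6.8752%.
WACC = 0.7111 × 10.4000% + 0.1243 × 5.0202% + 0.1647 × 6.8752% = 9.1510%.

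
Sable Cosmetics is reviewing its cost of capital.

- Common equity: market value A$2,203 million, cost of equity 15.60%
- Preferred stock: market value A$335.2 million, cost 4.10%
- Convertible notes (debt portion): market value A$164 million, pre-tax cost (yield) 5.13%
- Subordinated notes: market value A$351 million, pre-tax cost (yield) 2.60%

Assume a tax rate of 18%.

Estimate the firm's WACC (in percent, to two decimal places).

12.18%

Total capital V = 2203 + 335.2 + 164 + 351 = 3053.2.
Equity: weight = 2203/3053.2 = 0.7215; cost = 15.6%.
Preferred: weight = 335.2/3053.2 = 0.1098; cost = 4.1%.
Convertible notes (debt portion): weight = 164/3053.2 = 0.0537; after-tax cost = 5.13% × (1 − 18%) = 4.2066%.
Subordinated notes: weight = 351/3053.2 = 0.1150; after-tax cost = 2.6% × (1 − 18%) = 2.1320%.
WACC = 0.7215 × 15.6000% + 0.1098 × 4.1000% + 0.0537 × 4.2066% + 0.1150 × 2.1320% = 12.1772%.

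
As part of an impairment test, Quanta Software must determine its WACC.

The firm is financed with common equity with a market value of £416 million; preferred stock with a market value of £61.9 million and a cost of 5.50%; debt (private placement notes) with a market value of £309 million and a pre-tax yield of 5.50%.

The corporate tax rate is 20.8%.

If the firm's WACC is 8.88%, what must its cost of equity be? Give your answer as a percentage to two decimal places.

Total capital V = 416 + 61.9 + 309 = 786.9.
Equity weight = 416/786.9 = 0.5287.
Preferred weight = 61.9/786.9 = 0.0787.
Private placement notes weight = 309/786.9 = 0.3927.
Debt contribution = 0.3927 × 5.5% × (1 − 20.8%) = 1.7105%.
Preferred contribution = 0.0787 × 5.5% = 0.4326%.
Required equity contribution = 8.88% − 2.1432% = 6.7368%.
Re = 6.7368% / 0.5287 = 12.7433%.

12.74%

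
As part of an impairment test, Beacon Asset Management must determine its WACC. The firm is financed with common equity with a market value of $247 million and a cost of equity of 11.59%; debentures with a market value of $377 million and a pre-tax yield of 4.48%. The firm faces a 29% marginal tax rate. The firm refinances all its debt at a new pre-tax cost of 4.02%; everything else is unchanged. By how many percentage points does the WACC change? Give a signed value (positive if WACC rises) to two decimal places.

-0.20 pp

Current WACC:
Total capital V = 247 + 377 = 624.
Equity: weight = 247/624 = 0.3958; cost = 11.59%.
Debentures: weight = 377/624 = 0.6042; after-tax cost = 4.48% × (1 − 29%) = 3.1808%.
WACC = 0.3958 × 11.5900% + 0.6042 × 3.1808% = 6.5094%.
After the change:
Total capital V = 247 + 377 = 624.
Equity: weight = 247/624 = 0.3958; cost = 11.59%.
Debentures: weight = 377/624 = 0.6042; after-tax cost = 4.02% × (1 − 29%) = 2.8542%.
WACC = 0.3958 × 11.5900% + 0.6042 × 2.8542% = 6.3121%.
Change in WACC = 6.3121% − 6.5094% = -0.1973 pp.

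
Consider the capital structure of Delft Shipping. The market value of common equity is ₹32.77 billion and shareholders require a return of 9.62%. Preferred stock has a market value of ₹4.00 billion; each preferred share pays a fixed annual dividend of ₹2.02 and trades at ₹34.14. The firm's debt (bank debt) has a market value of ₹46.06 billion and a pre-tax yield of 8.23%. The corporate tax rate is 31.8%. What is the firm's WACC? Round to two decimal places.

7.21%

Cost of preferred: Rp = 2.02 / 34.14 = 5.9168%.
Total capital V = 32.77 + 4 + 46.06 = 82.83.
Equity: weight = 32.77/82.83 = 0.3956; cost = 9.62%.
Preferred: weight = 4/82.83 = 0.0483; cost = 5.9168%.
Bank debt: weight = 46.06/82.83 = 0.5561; after-tax cost = 8.23% × (1 − 31.8%) = 5.6129%.
WACC = 0.3956 × 9.6200% + 0.0483 × 5.9168% + 0.5561 × 5.6129% = 7.2129%.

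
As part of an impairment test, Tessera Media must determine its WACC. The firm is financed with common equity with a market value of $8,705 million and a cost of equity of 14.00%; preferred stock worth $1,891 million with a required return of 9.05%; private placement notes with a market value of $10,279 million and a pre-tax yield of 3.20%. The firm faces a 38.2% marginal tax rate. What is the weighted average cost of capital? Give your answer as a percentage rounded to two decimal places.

Total capital V = 8705 + 1891 + 10279 = 20875.
Equity: weight = 8705/20875 = 0.4170; cost = 14%.
Preferred: weight = 1891/20875 = 0.0906; cost = 9.05%.
Private placement notes: weight = 10279/20875 = 0.4924; after-tax cost = 3.2% × (1 − 38.2%) = 1.9776%.
WACC = 0.4170 × 14.0000% + 0.0906 × 9.0500% + 0.4924 × 1.9776% = 7.6317%.

7.63%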